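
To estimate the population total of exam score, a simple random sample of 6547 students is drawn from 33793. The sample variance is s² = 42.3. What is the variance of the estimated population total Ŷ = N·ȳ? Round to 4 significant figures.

5.949 × 10^6

Var(Ŷ) = N²·Var(ȳ) = N²·(1 − n/N)·s²/n.
f = 6547/33793 = 0.19373835; Var(ȳ) = 0.80626165·42.3/6547 = 0.005209236.
Var(Ŷ) = 33793² · 0.005209236 = 5.9487748 × 10^6.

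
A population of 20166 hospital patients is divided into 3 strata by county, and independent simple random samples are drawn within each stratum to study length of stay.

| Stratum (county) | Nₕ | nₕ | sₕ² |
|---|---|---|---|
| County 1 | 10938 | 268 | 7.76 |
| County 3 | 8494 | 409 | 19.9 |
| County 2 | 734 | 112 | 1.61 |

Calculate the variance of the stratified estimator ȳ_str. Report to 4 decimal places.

Var(ȳ_str) = Σₕ Wₕ²(1 − fₕ)sₕ²/nₕ with Wₕ = Nₕ/N, N = 20166.
County 1: Wₕ = 0.54239810; term = 0.54239810²·(1 − 0.02450174)·7.76/268 = 0.0083097841.
County 3: Wₕ = 0.42120401; term = 0.42120401²·(1 − 0.04815164)·19.9/409 = 0.008216418.
County 2: Wₕ = 0.03639790; term = 0.03639790²·(1 − 0.15258856)·1.61/112 = 1.6138188 × 10^-5.
Sum = 0.01654234.

0.0165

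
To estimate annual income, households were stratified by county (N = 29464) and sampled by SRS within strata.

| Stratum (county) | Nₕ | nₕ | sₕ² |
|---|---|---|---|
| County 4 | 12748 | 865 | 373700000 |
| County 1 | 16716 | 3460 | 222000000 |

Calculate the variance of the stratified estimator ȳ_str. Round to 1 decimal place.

Var(ȳ_str) = Σₕ Wₕ²(1 − fₕ)sₕ²/nₕ with Wₕ = Nₕ/N, N = 29464.
County 4: Wₕ = 0.43266359; term = 0.43266359²·(1 − 0.06785378)·373700000/865 = 75386.179.
County 1: Wₕ = 0.56733641; term = 0.56733641²·(1 − 0.20698732)·222000000/3460 = 16377.15.
Sum = 91763.329.

91763.3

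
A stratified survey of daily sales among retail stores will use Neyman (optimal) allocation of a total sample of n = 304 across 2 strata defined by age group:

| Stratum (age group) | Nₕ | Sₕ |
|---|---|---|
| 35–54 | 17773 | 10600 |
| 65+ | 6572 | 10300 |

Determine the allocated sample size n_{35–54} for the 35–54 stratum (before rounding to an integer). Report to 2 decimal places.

Neyman allocation: nₕ = n·NₕSₕ / Σⱼ NⱼSⱼ.
Σ NⱼSⱼ = 17773·10600 + 6572·10300 = 2.560854 × 10^8.
n_{35–54} = 304·17773·10600 / (2.560854 × 10^8) = 223.64.

223.64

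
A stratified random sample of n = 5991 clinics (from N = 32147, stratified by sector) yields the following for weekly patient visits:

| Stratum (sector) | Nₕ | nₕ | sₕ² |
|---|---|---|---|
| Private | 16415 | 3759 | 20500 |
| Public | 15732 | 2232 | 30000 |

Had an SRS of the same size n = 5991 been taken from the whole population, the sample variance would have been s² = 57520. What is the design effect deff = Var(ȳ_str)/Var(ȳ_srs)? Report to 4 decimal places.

Var(ȳ_str) = Σ Wₕ²(1−fₕ)sₕ²/nₕ with Wₕ = Nₕ/32147:
  Private: (16415/32147)²·(1−3759/16415)·20500/3759 = 1.0963216
  Public: (15732/32147)²·(1−2232/15732)·30000/2232 = 2.7622556
  → Var(ȳ_str) = 3.8585772.
Var(ȳ_srs) = (1 − 5991/32147)·57520/5991 = 7.8117878.
deff = 3.8585772 / 7.8117878 = 0.4939.

0.4939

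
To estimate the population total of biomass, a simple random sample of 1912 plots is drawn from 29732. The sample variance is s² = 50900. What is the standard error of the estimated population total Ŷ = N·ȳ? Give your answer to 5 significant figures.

Var(Ŷ) = N²·Var(ȳ) = N²·(1 − n/N)·s²/n.
f = 1912/29732 = 0.06430782; Var(ȳ) = 0.93569218·50900/1912 = 24.909379.
Var(Ŷ) = 29732² · 24.909379 = 2.2019687 × 10^10.
SE(Ŷ) = √(2.2019687 × 10^10) = 148390.

148390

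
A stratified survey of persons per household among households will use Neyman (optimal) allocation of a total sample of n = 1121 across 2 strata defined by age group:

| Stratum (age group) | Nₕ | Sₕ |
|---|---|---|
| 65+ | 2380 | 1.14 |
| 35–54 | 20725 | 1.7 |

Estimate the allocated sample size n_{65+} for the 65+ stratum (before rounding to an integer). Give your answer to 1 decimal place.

80.2

Neyman allocation: nₕ = n·NₕSₕ / Σⱼ NⱼSⱼ.
Σ NⱼSⱼ = 2380·1.14 + 20725·1.7 = 37945.7.
n_{65+} = 1121·2380·1.14 / 37945.7 = 80.2.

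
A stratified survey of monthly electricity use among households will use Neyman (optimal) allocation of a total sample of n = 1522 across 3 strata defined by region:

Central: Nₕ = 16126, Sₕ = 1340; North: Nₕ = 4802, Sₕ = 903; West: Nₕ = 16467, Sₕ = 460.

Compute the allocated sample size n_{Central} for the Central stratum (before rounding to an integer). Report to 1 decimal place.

981.2

Neyman allocation: nₕ = n·NₕSₕ / Σⱼ NⱼSⱼ.
Σ NⱼSⱼ = 16126·1340 + 4802·903 + 16467·460 = 3.3519866 × 10^7.
n_{Central} = 1522·16126·1340 / (3.3519866 × 10^7) = 981.2.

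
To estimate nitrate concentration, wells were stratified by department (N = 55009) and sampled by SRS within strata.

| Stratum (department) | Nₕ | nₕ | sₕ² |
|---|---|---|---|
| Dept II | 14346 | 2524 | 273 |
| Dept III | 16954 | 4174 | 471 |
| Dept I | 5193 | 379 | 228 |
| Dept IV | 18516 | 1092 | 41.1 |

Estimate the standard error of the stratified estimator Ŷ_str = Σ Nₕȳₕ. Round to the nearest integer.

Var(Ŷ_str) = Σₕ Nₕ²(1 − fₕ)sₕ²/nₕ.
Dept II: 14346²·(1 − 2524/14346)·273/2524 = 1.8344044 × 10^7.
Dept III: 16954²·(1 − 4174/16954)·471/4174 = 2.4449585 × 10^7.
Dept I: 5193²·(1 − 379/5193)·228/379 = 1.5039038 × 10^7.
Dept IV: 18516²·(1 − 1092/18516)·41.1/1092 = 1.2142671 × 10^7.
Sum = 6.9975338 × 10^7.
SE = √(6.9975338 × 10^7) = 8365.

8365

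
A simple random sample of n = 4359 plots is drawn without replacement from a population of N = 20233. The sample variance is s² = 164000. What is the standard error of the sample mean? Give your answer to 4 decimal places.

Under SRS without replacement, Var(ȳ) = (1 − f)·s²/n with f = n/N = 4359/20233 = 0.21544012.
Var(ȳ) = (1 − 0.21544012)·164000/4359 = 0.78455988·37.623308 = 29.517738.
SE(ȳ) = √(29.517738) = 5.4330.

5.4330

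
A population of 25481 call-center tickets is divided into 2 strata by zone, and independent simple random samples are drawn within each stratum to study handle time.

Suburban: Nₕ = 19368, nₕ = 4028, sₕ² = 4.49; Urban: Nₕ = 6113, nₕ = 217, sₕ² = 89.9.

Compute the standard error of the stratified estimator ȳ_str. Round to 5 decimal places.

Var(ȳ_str) = Σₕ Wₕ²(1 − fₕ)sₕ²/nₕ with Wₕ = Nₕ/N, N = 25481.
Suburban: Wₕ = 0.76009576; term = 0.76009576²·(1 − 0.20797191)·4.49/4028 = 5.1007505 × 10^-4.
Urban: Wₕ = 0.23990424; term = 0.23990424²·(1 − 0.03549812)·89.9/217 = 0.022997408.
Sum = 0.023507483.
SE = √(0.023507483) = 0.15332.

0.15332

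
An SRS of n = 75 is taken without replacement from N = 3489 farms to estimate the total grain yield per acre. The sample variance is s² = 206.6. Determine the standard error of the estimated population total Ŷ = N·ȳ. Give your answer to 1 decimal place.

5728.2

Var(Ŷ) = N²·Var(ȳ) = N²·(1 − n/N)·s²/n.
f = 75/3489 = 0.02149613; Var(ȳ) = 0.97850387·206.6/75 = 2.695452.
Var(Ŷ) = 3489² · 2.695452 = 3.2812063 × 10^7.
SE(Ŷ) = √(3.2812063 × 10^7) = 5728.2.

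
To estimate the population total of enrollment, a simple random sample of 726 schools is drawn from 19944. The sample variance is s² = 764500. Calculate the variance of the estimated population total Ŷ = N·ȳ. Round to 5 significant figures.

4.0361 × 10^11

Var(Ŷ) = N²·Var(ȳ) = N²·(1 − n/N)·s²/n.
f = 726/19944 = 0.03640193; Var(ȳ) = 0.96359807·764500/726 = 1014.698.
Var(Ŷ) = 19944² · 1014.698 = 4.0360946 × 10^11.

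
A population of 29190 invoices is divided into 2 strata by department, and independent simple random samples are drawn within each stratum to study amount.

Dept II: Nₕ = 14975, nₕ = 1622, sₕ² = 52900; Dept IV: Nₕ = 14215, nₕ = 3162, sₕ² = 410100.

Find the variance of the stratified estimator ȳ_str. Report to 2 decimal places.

Var(ȳ_str) = Σₕ Wₕ²(1 − fₕ)sₕ²/nₕ with Wₕ = Nₕ/N, N = 29190.
Dept II: Wₕ = 0.51301816; term = 0.51301816²·(1 − 0.10831386)·52900/1622 = 7.6538917.
Dept IV: Wₕ = 0.48698184; term = 0.48698184²·(1 − 0.22244108)·410100/3162 = 23.915901.
Sum = 31.569793.

31.57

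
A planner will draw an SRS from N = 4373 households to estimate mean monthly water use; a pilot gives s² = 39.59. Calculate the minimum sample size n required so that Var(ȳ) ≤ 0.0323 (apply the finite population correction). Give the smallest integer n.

Without fpc, n₀ = s²/D = 39.59/0.0323 = 1225.6966.
With fpc, (1 − n/N)·s²/n ≤ D requires n ≥ n₀/(1 + n₀/N) = 1225.6966/(1 + 1225.6966/4373) = 957.3605.
Rounding up, n = 958.

958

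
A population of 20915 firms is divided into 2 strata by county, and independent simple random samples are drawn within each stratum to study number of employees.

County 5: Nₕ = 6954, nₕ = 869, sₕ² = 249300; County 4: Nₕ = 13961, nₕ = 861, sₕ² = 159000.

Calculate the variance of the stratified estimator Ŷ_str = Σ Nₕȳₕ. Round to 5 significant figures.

4.5913 × 10^10

Var(Ŷ_str) = Σₕ Nₕ²(1 − fₕ)sₕ²/nₕ.
County 5: 6954²·(1 − 869/6954)·249300/869 = 1.2139415 × 10^10.
County 4: 13961²·(1 − 861/13961)·159000/861 = 3.3773945 × 10^10.
Sum = 4.591336 × 10^10.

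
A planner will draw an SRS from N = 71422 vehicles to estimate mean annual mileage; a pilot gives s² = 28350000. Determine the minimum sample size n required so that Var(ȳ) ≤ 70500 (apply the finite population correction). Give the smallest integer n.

400

Without fpc, n₀ = s²/D = 28350000/70500 = 402.1277.
With fpc, (1 − n/N)·s²/n ≤ D requires n ≥ n₀/(1 + n₀/N) = 402.1277/(1 + 402.1277/71422) = 399.8763.
Rounding up, n = 400.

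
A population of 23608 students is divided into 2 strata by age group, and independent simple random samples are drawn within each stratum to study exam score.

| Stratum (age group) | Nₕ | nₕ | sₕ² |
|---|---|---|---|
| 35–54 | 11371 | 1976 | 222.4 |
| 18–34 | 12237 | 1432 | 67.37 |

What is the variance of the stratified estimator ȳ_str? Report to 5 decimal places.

Var(ȳ_str) = Σₕ Wₕ²(1 − fₕ)sₕ²/nₕ with Wₕ = Nₕ/N, N = 23608.
35–54: Wₕ = 0.48165876; term = 0.48165876²·(1 − 0.17377539)·222.4/1976 = 0.021573713.
18–34: Wₕ = 0.51834124; term = 0.51834124²·(1 − 0.11702215)·67.37/1432 = 0.011161045.
Sum = 0.032734758.

0.03273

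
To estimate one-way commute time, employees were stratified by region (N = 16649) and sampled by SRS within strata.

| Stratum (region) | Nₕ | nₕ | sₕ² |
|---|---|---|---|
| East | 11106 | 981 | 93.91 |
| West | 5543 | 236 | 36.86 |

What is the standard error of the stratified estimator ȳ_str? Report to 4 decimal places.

Var(ȳ_str) = Σₕ Wₕ²(1 − fₕ)sₕ²/nₕ with Wₕ = Nₕ/N, N = 16649.
East: Wₕ = 0.66706709; term = 0.66706709²·(1 − 0.08833063)·93.91/981 = 0.038834635.
West: Wₕ = 0.33293291; term = 0.33293291²·(1 − 0.04257622)·36.86/236 = 0.016575284.
Sum = 0.055409919.
SE = √(0.055409919) = 0.2354.

0.2354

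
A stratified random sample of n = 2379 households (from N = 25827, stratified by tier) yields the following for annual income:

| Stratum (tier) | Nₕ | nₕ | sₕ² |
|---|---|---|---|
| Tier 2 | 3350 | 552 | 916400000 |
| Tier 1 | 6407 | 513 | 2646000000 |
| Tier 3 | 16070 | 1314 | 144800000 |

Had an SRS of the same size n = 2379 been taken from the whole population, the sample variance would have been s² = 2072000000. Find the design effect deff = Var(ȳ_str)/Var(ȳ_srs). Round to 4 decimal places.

Var(ȳ_str) = Σ Wₕ²(1−fₕ)sₕ²/nₕ with Wₕ = Nₕ/25827:
  Tier 2: (3350/25827)²·(1−552/3350)·916400000/552 = 23328.703
  Tier 1: (6407/25827)²·(1−513/6407)·2646000000/513 = 292004.41
  Tier 3: (16070/25827)²·(1−1314/16070)·144800000/1314 = 39175.071
  → Var(ȳ_str) = 354508.18.
Var(ȳ_srs) = (1 − 2379/25827)·2072000000/2379 = 790728.06.
deff = 354508.18 / 790728.06 = 0.4483.

0.4483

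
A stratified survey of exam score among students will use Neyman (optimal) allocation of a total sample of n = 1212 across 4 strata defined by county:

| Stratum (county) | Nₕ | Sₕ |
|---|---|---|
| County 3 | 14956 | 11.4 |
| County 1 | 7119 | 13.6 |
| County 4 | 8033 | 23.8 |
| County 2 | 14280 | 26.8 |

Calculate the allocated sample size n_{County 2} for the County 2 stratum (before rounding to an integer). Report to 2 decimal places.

Neyman allocation: nₕ = n·NₕSₕ / Σⱼ NⱼSⱼ.
Σ NⱼSⱼ = 14956·11.4 + 7119·13.6 + 8033·23.8 + 14280·26.8 = 841206.2.
n_{County 2} = 1212·14280·26.8 / 841206.2 = 551.40.

551.40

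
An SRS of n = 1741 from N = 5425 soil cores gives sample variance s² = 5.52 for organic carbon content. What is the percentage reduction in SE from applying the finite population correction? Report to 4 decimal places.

17.5938

f = n/N = 1741/5425 = 0.32092166.
SE_no-fpc = √(s²/n) = 0.056308007; SE_fpc = √((1−f)s²/n) = 0.046401294.
Ratio = √(1−f) = 0.82406210. Reduction = 100·(1 − 0.82406210) = 17.5938%.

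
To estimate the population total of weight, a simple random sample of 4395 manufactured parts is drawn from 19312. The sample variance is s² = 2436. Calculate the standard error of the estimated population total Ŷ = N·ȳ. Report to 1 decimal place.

Var(Ŷ) = N²·Var(ȳ) = N²·(1 − n/N)·s²/n.
f = 4395/19312 = 0.22757871; Var(ȳ) = 0.77242129·2436/4395 = 0.42812702.
Var(Ŷ) = 19312² · 0.42812702 = 1.596714 × 10^8.
SE(Ŷ) = √(1.596714 × 10^8) = 12636.1.

12636.1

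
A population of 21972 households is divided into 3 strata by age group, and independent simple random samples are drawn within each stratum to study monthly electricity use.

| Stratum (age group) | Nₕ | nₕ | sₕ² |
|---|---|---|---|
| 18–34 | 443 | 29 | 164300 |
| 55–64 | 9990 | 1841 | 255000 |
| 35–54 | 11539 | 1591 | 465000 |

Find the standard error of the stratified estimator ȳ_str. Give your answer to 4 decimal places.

9.7470

Var(ȳ_str) = Σₕ Wₕ²(1 − fₕ)sₕ²/nₕ with Wₕ = Nₕ/N, N = 21972.
18–34: Wₕ = 0.02016202; term = 0.02016202²·(1 − 0.06546275)·164300/29 = 2.1523082.
55–64: Wₕ = 0.45466958; term = 0.45466958²·(1 − 0.18428428)·255000/1841 = 23.356998.
35–54: Wₕ = 0.52516840; term = 0.52516840²·(1 − 0.13788023)·465000/1591 = 69.494037.
Sum = 95.003343.
SE = √(95.003343) = 9.7470.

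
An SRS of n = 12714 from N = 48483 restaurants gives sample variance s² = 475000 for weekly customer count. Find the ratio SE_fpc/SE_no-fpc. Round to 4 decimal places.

0.8589

f = n/N = 12714/48483 = 0.26223625.
SE_no-fpc = √(s²/n) = 6.1123146; SE_fpc = √((1−f)s²/n) = 5.2500611.
Ratio = √(1−f) = 0.85893175.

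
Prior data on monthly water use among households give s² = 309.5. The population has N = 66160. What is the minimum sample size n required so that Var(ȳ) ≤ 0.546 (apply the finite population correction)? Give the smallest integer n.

Without fpc, n₀ = s²/D = 309.5/0.546 = 566.8498.
With fpc, (1 − n/N)·s²/n ≤ D requires n ≥ n₀/(1 + n₀/N) = 566.8498/(1 + 566.8498/66160) = 562.0344.
Rounding up, n = 563.

563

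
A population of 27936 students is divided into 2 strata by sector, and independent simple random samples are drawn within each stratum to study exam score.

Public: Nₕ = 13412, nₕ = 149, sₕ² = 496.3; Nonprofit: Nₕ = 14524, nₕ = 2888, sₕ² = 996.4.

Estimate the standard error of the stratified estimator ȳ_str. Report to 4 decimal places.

0.9132

Var(ȳ_str) = Σₕ Wₕ²(1 − fₕ)sₕ²/nₕ with Wₕ = Nₕ/N, N = 27936.
Public: Wₕ = 0.48009737; term = 0.48009737²·(1 − 0.01110945)·496.3/149 = 0.75921517.
Nonprofit: Wₕ = 0.51990263; term = 0.51990263²·(1 − 0.19884329)·996.4/2888 = 0.074713321.
Sum = 0.83392849.
SE = √(0.83392849) = 0.9132.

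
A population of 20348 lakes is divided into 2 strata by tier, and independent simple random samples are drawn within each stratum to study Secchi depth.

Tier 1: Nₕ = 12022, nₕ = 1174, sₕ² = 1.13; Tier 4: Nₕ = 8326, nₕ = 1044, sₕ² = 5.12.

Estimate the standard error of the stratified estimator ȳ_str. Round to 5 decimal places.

0.03196

Var(ȳ_str) = Σₕ Wₕ²(1 − fₕ)sₕ²/nₕ with Wₕ = Nₕ/N, N = 20348.
Tier 1: Wₕ = 0.59081974; term = 0.59081974²·(1 − 0.09765430)·1.13/1174 = 3.0317493 × 10^-4.
Tier 4: Wₕ = 0.40918026; term = 0.40918026²·(1 − 0.12539034)·5.12/1044 = 7.1814656 × 10^-4.
Sum = 0.0010213215.
SE = √(0.0010213215) = 0.03196.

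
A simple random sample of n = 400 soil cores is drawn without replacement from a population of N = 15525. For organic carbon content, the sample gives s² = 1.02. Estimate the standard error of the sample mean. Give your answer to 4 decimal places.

Under SRS without replacement, Var(ȳ) = (1 − f)·s²/n with f = n/N = 400/15525 = 0.02576490.
Var(ȳ) = (1 − 0.02576490)·1.02/400 = 0.97423510·0.00255 = 0.0024842995.
SE(ȳ) = √(0.0024842995) = 0.0498.

0.0498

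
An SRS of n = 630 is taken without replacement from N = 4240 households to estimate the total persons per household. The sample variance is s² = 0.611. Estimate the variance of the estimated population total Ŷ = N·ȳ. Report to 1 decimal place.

Var(Ŷ) = N²·Var(ȳ) = N²·(1 − n/N)·s²/n.
f = 630/4240 = 0.14858491; Var(ȳ) = 0.85141509·0.611/630 = 8.257375 × 10^-4.
Var(Ŷ) = 4240² · (8.257375 × 10^-4) = 14844.778.

14844.8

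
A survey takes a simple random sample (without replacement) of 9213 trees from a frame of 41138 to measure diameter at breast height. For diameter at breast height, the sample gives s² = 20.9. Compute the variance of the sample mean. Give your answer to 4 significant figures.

Under SRS without replacement, Var(ȳ) = (1 − f)·s²/n with f = n/N = 9213/41138 = 0.22395352.
Var(ȳ) = (1 − 0.22395352)·20.9/9213 = 0.77604648·0.0022685336 = 0.0017604875.

0.001760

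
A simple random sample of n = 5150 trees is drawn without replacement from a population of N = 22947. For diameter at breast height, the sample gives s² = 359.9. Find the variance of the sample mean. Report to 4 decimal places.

Under SRS without replacement, Var(ȳ) = (1 − f)·s²/n with f = n/N = 5150/22947 = 0.22443021.
Var(ȳ) = (1 − 0.22443021)·359.9/5150 = 0.77556979·0.069883495 = 0.054199528.

0.0542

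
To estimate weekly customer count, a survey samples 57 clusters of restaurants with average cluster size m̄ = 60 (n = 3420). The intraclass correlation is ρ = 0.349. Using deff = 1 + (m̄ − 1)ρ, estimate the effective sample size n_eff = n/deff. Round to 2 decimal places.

deff = 1 + (60 − 1)·0.349 = 1 + 20.591 = 21.591.
n_eff = 3420 / 21.591 = 158.40.

158.40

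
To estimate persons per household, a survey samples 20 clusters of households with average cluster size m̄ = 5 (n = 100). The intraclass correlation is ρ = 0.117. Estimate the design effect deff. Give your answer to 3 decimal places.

deff = 1 + (5 − 1)·0.117 = 1 + 0.468 = 1.468.

1.468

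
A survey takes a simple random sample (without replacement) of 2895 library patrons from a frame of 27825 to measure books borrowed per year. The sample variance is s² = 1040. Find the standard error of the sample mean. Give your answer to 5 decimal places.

Under SRS without replacement, Var(ȳ) = (1 − f)·s²/n with f = n/N = 2895/27825 = 0.10404313.
Var(ȳ) = (1 − 0.10404313)·1040/2895 = 0.89595687·0.35924007 = 0.32186361.
SE(ȳ) = √(0.32186361) = 0.56733.

0.56733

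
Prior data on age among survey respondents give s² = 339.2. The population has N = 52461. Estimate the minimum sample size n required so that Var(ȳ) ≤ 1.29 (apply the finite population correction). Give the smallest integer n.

Without fpc, n₀ = s²/D = 339.2/1.29 = 262.9457.
With fpc, (1 − n/N)·s²/n ≤ D requires n ≥ n₀/(1 + n₀/N) = 262.9457/(1 + 262.9457/52461) = 261.6343.
Rounding up, n = 262.

262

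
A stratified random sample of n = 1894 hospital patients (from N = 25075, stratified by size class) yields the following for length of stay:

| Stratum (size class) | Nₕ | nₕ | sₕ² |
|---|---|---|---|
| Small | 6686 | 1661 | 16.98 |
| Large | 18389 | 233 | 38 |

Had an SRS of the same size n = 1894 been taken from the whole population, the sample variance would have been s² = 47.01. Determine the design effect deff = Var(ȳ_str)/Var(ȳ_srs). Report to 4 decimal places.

3.7980

Var(ȳ_str) = Σ Wₕ²(1−fₕ)sₕ²/nₕ with Wₕ = Nₕ/25075:
  Small: (6686/25075)²·(1−1661/6686)·16.98/1661 = 5.4624643 × 10^-4
  Large: (18389/25075)²·(1−233/18389)·38/233 = 0.086601234
  → Var(ȳ_str) = 0.08714748.
Var(ȳ_srs) = (1 − 1894/25075)·47.01/1894 = 0.02294571.
deff = 0.08714748 / 0.02294571 = 3.7980.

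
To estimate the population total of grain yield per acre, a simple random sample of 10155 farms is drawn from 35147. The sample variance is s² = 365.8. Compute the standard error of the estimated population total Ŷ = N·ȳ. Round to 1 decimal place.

5625.1

Var(Ŷ) = N²·Var(ȳ) = N²·(1 − n/N)·s²/n.
f = 10155/35147 = 0.28892935; Var(ȳ) = 0.71107065·365.8/10155 = 0.025613948.
Var(Ŷ) = 35147² · 0.025613948 = 3.1641207 × 10^7.
SE(Ŷ) = √(3.1641207 × 10^7) = 5625.1.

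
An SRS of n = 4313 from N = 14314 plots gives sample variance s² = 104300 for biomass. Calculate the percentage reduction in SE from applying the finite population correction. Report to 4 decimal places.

f = n/N = 4313/14314 = 0.30131340.
SE_no-fpc = √(s²/n) = 4.9175912; SE_fpc = √((1−f)s²/n) = 4.1104903.
Ratio = √(1−f) = 0.83587475. Reduction = 100·(1 − 0.83587475) = 16.4125%.

16.4125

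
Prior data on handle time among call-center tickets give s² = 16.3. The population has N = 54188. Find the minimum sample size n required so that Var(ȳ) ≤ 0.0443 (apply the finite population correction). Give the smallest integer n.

366

Without fpc, n₀ = s²/D = 16.3/0.0443 = 367.9458.
With fpc, (1 − n/N)·s²/n ≤ D requires n ≥ n₀/(1 + n₀/N) = 367.9458/(1 + 367.9458/54188) = 365.4642.
Rounding up, n = 366.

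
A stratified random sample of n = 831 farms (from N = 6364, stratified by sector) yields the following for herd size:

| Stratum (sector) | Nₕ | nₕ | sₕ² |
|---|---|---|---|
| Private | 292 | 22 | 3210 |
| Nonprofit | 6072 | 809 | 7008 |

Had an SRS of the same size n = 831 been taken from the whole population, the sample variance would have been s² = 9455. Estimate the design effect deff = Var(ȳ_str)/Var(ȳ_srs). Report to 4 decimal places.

0.7197

Var(ȳ_str) = Σ Wₕ²(1−fₕ)sₕ²/nₕ with Wₕ = Nₕ/6364:
  Private: (292/6364)²·(1−22/292)·3210/22 = 0.28403289
  Nonprofit: (6072/6364)²·(1−809/6072)·7008/809 = 6.8351864
  → Var(ȳ_str) = 7.1192193.
Var(ȳ_srs) = (1 − 831/6364)·9455/831 = 9.8921572.
deff = 7.1192193 / 9.8921572 = 0.7197.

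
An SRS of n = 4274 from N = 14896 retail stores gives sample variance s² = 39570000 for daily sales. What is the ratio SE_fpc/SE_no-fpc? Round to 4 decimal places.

f = n/N = 4274/14896 = 0.28692266.
SE_no-fpc = √(s²/n) = 96.220092; SE_fpc = √((1−f)s²/n) = 81.252004.
Ratio = √(1−f) = 0.84443907.

0.8444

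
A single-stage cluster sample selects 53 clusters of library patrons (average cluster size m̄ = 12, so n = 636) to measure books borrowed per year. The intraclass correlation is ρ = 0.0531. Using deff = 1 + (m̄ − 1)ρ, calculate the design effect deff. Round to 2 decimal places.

deff = 1 + (12 − 1)·0.0531 = 1 + 0.5841 = 1.5841.

1.58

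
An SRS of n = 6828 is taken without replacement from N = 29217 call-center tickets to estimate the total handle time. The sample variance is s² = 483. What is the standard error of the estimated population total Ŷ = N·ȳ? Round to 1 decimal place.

Var(Ŷ) = N²·Var(ȳ) = N²·(1 − n/N)·s²/n.
f = 6828/29217 = 0.23369956; Var(ȳ) = 0.76630044·483/6828 = 0.054206666.
Var(Ŷ) = 29217² · 0.054206666 = 4.6272604 × 10^7.
SE(Ŷ) = √(4.6272604 × 10^7) = 6802.4.

6802.4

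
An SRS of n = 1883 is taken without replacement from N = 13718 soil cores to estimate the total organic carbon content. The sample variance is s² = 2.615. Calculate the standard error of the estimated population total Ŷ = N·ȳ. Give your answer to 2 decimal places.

474.83

Var(Ŷ) = N²·Var(ȳ) = N²·(1 − n/N)·s²/n.
f = 1883/13718 = 0.13726491; Var(ȳ) = 0.86273509·2.615/1883 = 0.0011981159.
Var(Ŷ) = 13718² · 0.0011981159 = 225465.67.
SE(Ŷ) = √(225465.67) = 474.83.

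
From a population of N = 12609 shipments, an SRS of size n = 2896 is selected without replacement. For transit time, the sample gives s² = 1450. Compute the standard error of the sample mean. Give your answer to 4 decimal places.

Under SRS without replacement, Var(ȳ) = (1 − f)·s²/n with f = n/N = 2896/12609 = 0.22967721.
Var(ȳ) = (1 − 0.22967721)·1450/2896 = 0.77032279·0.50069061 = 0.38569338.
SE(ȳ) = √(0.38569338) = 0.6210.

0.6210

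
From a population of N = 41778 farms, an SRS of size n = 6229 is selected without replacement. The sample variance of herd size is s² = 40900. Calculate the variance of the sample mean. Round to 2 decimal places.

Under SRS without replacement, Var(ȳ) = (1 − f)·s²/n with f = n/N = 6229/41778 = 0.14909761.
Var(ȳ) = (1 − 0.14909761)·40900/6229 = 0.85090239·6.566062 = 5.5870778.

5.59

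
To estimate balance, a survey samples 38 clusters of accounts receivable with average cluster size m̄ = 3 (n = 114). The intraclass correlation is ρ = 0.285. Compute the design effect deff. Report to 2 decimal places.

deff = 1 + (3 − 1)·0.285 = 1 + 0.57 = 1.57.

1.57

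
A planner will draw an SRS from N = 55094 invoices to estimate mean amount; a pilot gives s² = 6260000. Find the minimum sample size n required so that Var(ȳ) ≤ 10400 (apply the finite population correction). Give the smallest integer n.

596

Without fpc, n₀ = s²/D = 6260000/10400 = 601.9231.
With fpc, (1 − n/N)·s²/n ≤ D requires n ≥ n₀/(1 + n₀/N) = 601.9231/(1 + 601.9231/55094) = 595.4179.
Rounding up, n = 596.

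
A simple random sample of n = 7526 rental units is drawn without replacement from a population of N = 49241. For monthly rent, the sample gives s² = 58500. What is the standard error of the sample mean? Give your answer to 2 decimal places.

Under SRS without replacement, Var(ȳ) = (1 − f)·s²/n with f = n/N = 7526/49241 = 0.15284011.
Var(ȳ) = (1 − 0.15284011)·58500/7526 = 0.84715989·7.7730534 = 6.5850191.
SE(ȳ) = √(6.5850191) = 2.57.

2.57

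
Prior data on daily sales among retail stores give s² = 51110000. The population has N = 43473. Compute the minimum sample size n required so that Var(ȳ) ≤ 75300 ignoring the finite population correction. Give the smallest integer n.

Without fpc, n₀ = s²/D = 51110000/75300 = 678.7517.
Rounding up, n = 679.

679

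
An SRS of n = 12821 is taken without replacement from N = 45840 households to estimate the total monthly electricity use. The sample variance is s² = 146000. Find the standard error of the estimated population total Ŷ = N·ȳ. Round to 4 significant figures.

Var(Ŷ) = N²·Var(ȳ) = N²·(1 − n/N)·s²/n.
f = 12821/45840 = 0.27969023; Var(ȳ) = 0.72030977·146000/12821 = 8.202576.
Var(Ŷ) = 45840² · 8.202576 = 1.7236119 × 10^10.
SE(Ŷ) = √(1.7236119 × 10^10) = 131300.

131300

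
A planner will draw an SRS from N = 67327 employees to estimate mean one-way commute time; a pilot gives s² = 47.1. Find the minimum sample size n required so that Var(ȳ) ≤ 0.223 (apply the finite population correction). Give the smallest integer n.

211

Without fpc, n₀ = s²/D = 47.1/0.223 = 211.2108.
With fpc, (1 − n/N)·s²/n ≤ D requires n ≥ n₀/(1 + n₀/N) = 211.2108/(1 + 211.2108/67327) = 210.5503.
Rounding up, n = 211.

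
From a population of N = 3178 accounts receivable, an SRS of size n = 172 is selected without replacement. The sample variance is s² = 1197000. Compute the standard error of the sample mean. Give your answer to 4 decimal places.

Under SRS without replacement, Var(ȳ) = (1 − f)·s²/n with f = n/N = 172/3178 = 0.05412209.
Var(ȳ) = (1 − 0.05412209)·1197000/172 = 0.94587791·6959.3023 = 6582.6503.
SE(ȳ) = √(6582.6503) = 81.1335.

81.1335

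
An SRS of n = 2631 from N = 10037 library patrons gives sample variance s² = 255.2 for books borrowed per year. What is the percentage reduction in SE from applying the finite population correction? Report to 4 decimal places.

14.1006

f = n/N = 2631/10037 = 0.26213012.
SE_no-fpc = √(s²/n) = 0.31144396; SE_fpc = √((1−f)s²/n) = 0.26752834.
Ratio = √(1−f) = 0.85899353. Reduction = 100·(1 − 0.85899353) = 14.1006%.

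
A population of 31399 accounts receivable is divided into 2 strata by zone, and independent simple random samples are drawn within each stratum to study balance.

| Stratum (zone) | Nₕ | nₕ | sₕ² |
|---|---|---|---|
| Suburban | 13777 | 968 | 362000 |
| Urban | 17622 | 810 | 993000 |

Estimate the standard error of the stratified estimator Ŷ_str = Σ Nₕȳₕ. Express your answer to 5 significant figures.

655120

Var(Ŷ_str) = Σₕ Nₕ²(1 − fₕ)sₕ²/nₕ.
Suburban: 13777²·(1 − 968/13777)·362000/968 = 6.5993794 × 10^10.
Urban: 17622²·(1 − 810/17622)·993000/810 = 3.6319412 × 10^11.
Sum = 4.2918791 × 10^11.
SE = √(4.2918791 × 10^11) = 655120.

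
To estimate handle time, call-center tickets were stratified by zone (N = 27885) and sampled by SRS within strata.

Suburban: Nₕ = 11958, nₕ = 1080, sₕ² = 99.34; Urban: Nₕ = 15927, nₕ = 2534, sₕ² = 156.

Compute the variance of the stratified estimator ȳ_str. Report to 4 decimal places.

0.0323

Var(ȳ_str) = Σₕ Wₕ²(1 − fₕ)sₕ²/nₕ with Wₕ = Nₕ/N, N = 27885.
Suburban: Wₕ = 0.42883271; term = 0.42883271²·(1 − 0.09031611)·99.34/1080 = 0.015387452.
Urban: Wₕ = 0.57116729; term = 0.57116729²·(1 − 0.15910090)·156/2534 = 0.016888401.
Sum = 0.032275853.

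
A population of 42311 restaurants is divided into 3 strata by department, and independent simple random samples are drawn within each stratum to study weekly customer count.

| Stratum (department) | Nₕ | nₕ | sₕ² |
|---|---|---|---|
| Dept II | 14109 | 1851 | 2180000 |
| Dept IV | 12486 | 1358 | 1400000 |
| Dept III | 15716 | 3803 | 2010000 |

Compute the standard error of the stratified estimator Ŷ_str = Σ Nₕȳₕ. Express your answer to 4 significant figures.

Var(Ŷ_str) = Σₕ Nₕ²(1 − fₕ)sₕ²/nₕ.
Dept II: 14109²·(1 − 1851/14109)·2180000/1851 = 2.0368823 × 10^11.
Dept IV: 12486²·(1 − 1358/12486)·1400000/1358 = 1.4324145 × 10^11.
Dept III: 15716²·(1 − 3803/15716)·2010000/3803 = 9.8953895 × 10^10.
Sum = 4.4588358 × 10^11.
SE = √(4.4588358 × 10^11) = 667700.

667700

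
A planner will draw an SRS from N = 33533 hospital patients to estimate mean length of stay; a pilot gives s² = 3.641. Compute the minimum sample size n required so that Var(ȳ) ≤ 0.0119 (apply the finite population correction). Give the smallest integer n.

304

Without fpc, n₀ = s²/D = 3.641/0.0119 = 305.9664.
With fpc, (1 − n/N)·s²/n ≤ D requires n ≥ n₀/(1 + n₀/N) = 305.9664/(1 + 305.9664/33533) = 303.1999.
Rounding up, n = 304.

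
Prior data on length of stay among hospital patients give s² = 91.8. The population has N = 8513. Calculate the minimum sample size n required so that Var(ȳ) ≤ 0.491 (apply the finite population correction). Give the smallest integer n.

Without fpc, n₀ = s²/D = 91.8/0.491 = 186.9654.
With fpc, (1 − n/N)·s²/n ≤ D requires n ≥ n₀/(1 + n₀/N) = 186.9654/(1 + 186.9654/8513) = 182.9474.
Rounding up, n = 183.

183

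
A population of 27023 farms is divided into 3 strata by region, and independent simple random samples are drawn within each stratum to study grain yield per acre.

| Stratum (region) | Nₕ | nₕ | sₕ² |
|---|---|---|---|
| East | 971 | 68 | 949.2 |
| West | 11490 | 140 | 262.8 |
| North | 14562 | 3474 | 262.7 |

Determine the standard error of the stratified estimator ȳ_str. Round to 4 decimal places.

0.6072

Var(ȳ_str) = Σₕ Wₕ²(1 − fₕ)sₕ²/nₕ with Wₕ = Nₕ/N, N = 27023.
East: Wₕ = 0.03593235; term = 0.03593235²·(1 − 0.07003090)·949.2/68 = 0.016760566.
West: Wₕ = 0.42519335; term = 0.42519335²·(1 − 0.01218451)·262.8/140 = 0.33523248.
North: Wₕ = 0.53887429; term = 0.53887429²·(1 − 0.23856613)·262.7/3474 = 0.016720043.
Sum = 0.36871309.
SE = √(0.36871309) = 0.6072.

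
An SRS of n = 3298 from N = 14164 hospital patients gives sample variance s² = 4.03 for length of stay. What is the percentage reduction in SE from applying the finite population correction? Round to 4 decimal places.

f = n/N = 3298/14164 = 0.23284383.
SE_no-fpc = √(s²/n) = 0.03495644; SE_fpc = √((1−f)s²/n) = 0.030617455.
Ratio = √(1−f) = 0.87587452. Reduction = 100·(1 − 0.87587452) = 12.4125%.

12.4125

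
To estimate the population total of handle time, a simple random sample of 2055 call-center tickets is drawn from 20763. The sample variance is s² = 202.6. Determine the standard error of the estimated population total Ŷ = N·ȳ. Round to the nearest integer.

Var(Ŷ) = N²·Var(ȳ) = N²·(1 − n/N)·s²/n.
f = 2055/20763 = 0.09897414; Var(ȳ) = 0.90102586·202.6/2055 = 0.088831066.
Var(Ŷ) = 20763² · 0.088831066 = 3.8295265 × 10^7.
SE(Ŷ) = √(3.8295265 × 10^7) = 6188.

6188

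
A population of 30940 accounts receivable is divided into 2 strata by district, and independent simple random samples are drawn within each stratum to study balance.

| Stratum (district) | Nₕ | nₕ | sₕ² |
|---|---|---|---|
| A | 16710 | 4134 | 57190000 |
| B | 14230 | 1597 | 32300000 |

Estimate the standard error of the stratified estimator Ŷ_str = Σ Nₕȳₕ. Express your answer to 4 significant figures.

Var(Ŷ_str) = Σₕ Nₕ²(1 − fₕ)sₕ²/nₕ.
A: 16710²·(1 − 4134/16710)·57190000/4134 = 2.9071578 × 10^12.
B: 14230²·(1 − 1597/14230)·32300000/1597 = 3.6358755 × 10^12.
Sum = 6.5430333 × 10^12.
SE = √(6.5430333 × 10^12) = 2.558 × 10^6.

2.558 × 10^6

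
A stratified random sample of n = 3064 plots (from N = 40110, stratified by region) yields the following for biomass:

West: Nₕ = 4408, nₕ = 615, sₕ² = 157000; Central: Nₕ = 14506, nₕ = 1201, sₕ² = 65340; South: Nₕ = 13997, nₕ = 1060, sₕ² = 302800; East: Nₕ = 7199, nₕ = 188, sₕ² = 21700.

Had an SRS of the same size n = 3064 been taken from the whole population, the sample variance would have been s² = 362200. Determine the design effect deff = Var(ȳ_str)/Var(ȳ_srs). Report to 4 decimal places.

Var(ȳ_str) = Σ Wₕ²(1−fₕ)sₕ²/nₕ with Wₕ = Nₕ/40110:
  West: (4408/40110)²·(1−615/4408)·157000/615 = 2.653039
  Central: (14506/40110)²·(1−1201/14506)·65340/1201 = 6.5266955
  South: (13997/40110)²·(1−1060/13997)·302800/1060 = 32.152387
  East: (7199/40110)²·(1−188/7199)·21700/188 = 3.6211682
  → Var(ȳ_str) = 44.95329.
Var(ȳ_srs) = (1 − 3064/40110)·362200/3064 = 109.18132.
deff = 44.95329 / 109.18132 = 0.4117.

0.4117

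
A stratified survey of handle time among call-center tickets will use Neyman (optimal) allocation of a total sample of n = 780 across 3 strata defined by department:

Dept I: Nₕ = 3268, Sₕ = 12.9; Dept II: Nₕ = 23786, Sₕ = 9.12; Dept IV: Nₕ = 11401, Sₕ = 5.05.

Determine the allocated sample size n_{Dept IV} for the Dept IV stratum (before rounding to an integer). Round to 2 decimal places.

141.82

Neyman allocation: nₕ = n·NₕSₕ / Σⱼ NⱼSⱼ.
Σ NⱼSⱼ = 3268·12.9 + 23786·9.12 + 11401·5.05 = 316660.57.
n_{Dept IV} = 780·11401·5.05 / 316660.57 = 141.82.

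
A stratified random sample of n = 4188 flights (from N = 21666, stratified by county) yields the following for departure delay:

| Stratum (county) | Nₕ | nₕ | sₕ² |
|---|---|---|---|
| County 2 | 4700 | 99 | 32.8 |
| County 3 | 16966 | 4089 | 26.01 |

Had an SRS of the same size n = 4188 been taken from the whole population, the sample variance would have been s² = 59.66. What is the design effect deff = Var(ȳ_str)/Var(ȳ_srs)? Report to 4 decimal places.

1.5857

Var(ȳ_str) = Σ Wₕ²(1−fₕ)sₕ²/nₕ with Wₕ = Nₕ/21666:
  County 2: (4700/21666)²·(1−99/4700)·32.8/99 = 0.015262696
  County 3: (16966/21666)²·(1−4089/16966)·26.01/4089 = 0.0029604649
  → Var(ȳ_str) = 0.018223161.
Var(ȳ_srs) = (1 − 4188/21666)·59.66/4188 = 0.01149184.
deff = 0.018223161 / 0.01149184 = 1.5857.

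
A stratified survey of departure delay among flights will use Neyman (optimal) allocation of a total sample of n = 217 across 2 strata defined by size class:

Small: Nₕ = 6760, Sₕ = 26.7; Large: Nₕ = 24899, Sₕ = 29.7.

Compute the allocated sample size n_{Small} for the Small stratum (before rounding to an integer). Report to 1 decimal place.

Neyman allocation: nₕ = n·NₕSₕ / Σⱼ NⱼSⱼ.
Σ NⱼSⱼ = 6760·26.7 + 24899·29.7 = 919992.3.
n_{Small} = 217·6760·26.7 / 919992.3 = 42.6.

42.6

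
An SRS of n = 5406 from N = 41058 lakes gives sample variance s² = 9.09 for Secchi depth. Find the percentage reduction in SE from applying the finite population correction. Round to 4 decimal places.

6.8156

f = n/N = 5406/41058 = 0.13166740.
SE_no-fpc = √(s²/n) = 0.041005671; SE_fpc = √((1−f)s²/n) = 0.038210874.
Ratio = √(1−f) = 0.93184366. Reduction = 100·(1 − 0.93184366) = 6.8156%.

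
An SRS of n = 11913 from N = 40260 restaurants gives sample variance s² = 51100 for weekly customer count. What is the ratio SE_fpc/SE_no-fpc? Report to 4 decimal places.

0.8391

f = n/N = 11913/40260 = 0.29590164.
SE_no-fpc = √(s²/n) = 2.0710943; SE_fpc = √((1−f)s²/n) = 1.737867.
Ratio = √(1−f) = 0.83910569.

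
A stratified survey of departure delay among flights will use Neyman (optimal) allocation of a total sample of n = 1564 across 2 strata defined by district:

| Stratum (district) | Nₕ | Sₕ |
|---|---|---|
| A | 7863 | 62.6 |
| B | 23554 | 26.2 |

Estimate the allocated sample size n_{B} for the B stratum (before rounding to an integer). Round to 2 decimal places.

870.04

Neyman allocation: nₕ = n·NₕSₕ / Σⱼ NⱼSⱼ.
Σ NⱼSⱼ = 7863·62.6 + 23554·26.2 = 1.1093386 × 10^6.
n_{B} = 1564·23554·26.2 / (1.1093386 × 10^6) = 870.04.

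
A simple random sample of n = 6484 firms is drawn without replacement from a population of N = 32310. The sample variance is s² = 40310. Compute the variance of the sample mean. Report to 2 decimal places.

4.97

Under SRS without replacement, Var(ȳ) = (1 − f)·s²/n with f = n/N = 6484/32310 = 0.20068090.
Var(ȳ) = (1 − 0.20068090)·40310/6484 = 0.79931910·6.2168415 = 4.9692401.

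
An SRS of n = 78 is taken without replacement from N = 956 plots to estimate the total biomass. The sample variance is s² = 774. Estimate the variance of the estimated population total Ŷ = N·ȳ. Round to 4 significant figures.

8.329 × 10^6

Var(Ŷ) = N²·Var(ȳ) = N²·(1 − n/N)·s²/n.
f = 78/956 = 0.08158996; Var(ȳ) = 0.91841004·774/78 = 9.1134535.
Var(Ŷ) = 956² · 9.1134535 = 8.3291132 × 10^6.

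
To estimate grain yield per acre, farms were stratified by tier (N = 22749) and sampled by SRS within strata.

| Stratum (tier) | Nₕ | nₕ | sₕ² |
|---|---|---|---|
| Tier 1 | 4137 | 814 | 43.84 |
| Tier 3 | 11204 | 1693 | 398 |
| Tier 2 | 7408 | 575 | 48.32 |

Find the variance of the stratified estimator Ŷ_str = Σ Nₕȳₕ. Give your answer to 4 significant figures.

3.005 × 10^7

Var(Ŷ_str) = Σₕ Nₕ²(1 − fₕ)sₕ²/nₕ.
Tier 1: 4137²·(1 − 814/4137)·43.84/814 = 740392.49.
Tier 3: 11204²·(1 − 1693/11204)·398/1693 = 2.5051019 × 10^7.
Tier 2: 7408²·(1 − 575/7408)·48.32/575 = 4.2537452 × 10^6.
Sum = 3.0045157 × 10^7.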